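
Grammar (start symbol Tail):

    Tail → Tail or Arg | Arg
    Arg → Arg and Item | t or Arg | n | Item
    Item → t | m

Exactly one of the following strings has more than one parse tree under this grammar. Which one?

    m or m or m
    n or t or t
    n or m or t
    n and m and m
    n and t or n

m or m or m: 1 tree
n or t or t: 2 trees
n or m or t: 1 tree
n and m and m: 1 tree
n and t or n: 1 tree

n or t or t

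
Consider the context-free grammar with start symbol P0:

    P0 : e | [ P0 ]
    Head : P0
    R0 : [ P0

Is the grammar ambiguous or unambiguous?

Unambiguous

Only P0 is reachable from P0; ignoring the rest: L(P0) is { openⁿ atom closeⁿ : n ≥ 0 }. The bracket depth fixes n, and the derivation is forced at every step.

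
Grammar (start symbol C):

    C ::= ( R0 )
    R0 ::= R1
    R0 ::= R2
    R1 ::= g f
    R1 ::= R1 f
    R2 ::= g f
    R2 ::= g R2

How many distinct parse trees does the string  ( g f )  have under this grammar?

Parse trees for ( g f ):
  [C ( [R0 [R1 g f]] )]
  [C ( [R0 [R2 g f]] )]

2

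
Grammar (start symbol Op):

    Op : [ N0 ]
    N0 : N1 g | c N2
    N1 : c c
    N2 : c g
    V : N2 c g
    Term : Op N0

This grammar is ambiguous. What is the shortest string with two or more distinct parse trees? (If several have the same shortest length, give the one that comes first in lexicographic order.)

[ c c g ]

length 5: [ c c g ] has 2 parse trees

Two derivations of [ c c g ]:
  Op ⇒ [ N0 ] ⇒ [ N1 g ] ⇒ [ c c g ]
  Op ⇒ [ N0 ] ⇒ [ c N2 ] ⇒ [ c c g ]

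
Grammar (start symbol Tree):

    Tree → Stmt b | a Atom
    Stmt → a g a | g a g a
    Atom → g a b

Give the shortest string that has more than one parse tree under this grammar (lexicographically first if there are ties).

length 4: a g a b has 2 parse trees

Two derivations of a g a b:
  Tree ⇒ Stmt b ⇒ a g a b
  Tree ⇒ a Atom ⇒ a g a b

a g a b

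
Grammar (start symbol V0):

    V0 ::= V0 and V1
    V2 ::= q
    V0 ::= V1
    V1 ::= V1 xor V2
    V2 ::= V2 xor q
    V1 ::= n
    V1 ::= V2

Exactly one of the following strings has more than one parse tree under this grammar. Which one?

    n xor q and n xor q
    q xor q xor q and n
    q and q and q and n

q xor q xor q and n

n xor q and n xor q: 1 tree
q xor q xor q and n: 4 trees
q and q and q and n: 1 tree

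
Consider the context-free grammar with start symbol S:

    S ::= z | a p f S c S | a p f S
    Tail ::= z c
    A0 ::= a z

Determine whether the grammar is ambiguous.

Ambiguous

Witness: a p f a p f z c z

Derivation 1: S ⇒ a p f S c S ⇒ a p f a p f S c S ⇒ a p f a p f z c S ⇒ a p f a p f z c z
Derivation 2: S ⇒ a p f S ⇒ a p f a p f S c S ⇒ a p f a p f z c S ⇒ a p f a p f z c z

Two distinct leftmost derivations for the same string.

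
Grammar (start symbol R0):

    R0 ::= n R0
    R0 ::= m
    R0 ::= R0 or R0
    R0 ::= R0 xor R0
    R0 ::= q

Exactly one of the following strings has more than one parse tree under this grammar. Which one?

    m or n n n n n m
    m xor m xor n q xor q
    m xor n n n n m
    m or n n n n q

m xor m xor n q xor q

m or n n n n n m: 1 tree
m xor m xor n q xor q: 7 trees
m xor n n n n m: 1 tree
m or n n n n q: 1 tree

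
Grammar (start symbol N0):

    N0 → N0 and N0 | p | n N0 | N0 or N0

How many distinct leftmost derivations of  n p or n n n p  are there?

Parse trees for n p or n n n p:
  [N0 n [N0 [N0 p] or [N0 n [N0 n [N0 n [N0 p]]]]]]
  [N0 [N0 n [N0 p]] or [N0 n [N0 n [N0 n [N0 p]]]]]

2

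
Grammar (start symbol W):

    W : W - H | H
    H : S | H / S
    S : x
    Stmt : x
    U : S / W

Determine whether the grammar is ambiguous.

Only W, H, S are reachable from W; ignoring the rest: W → W - H | H  ;  H → H / S | S  — a left-associative chain with S at the bottom. Each string factors uniquely by precedence.

Unambiguous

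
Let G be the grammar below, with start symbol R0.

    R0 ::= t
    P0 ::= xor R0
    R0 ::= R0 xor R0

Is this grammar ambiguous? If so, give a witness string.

Ambiguous

Witness: t xor t xor t

Derivation 1: R0 ⇒ R0 xor R0 ⇒ t xor R0 ⇒ t xor R0 xor R0 ⇒ t xor t xor R0 ⇒ t xor t xor t
Derivation 2: R0 ⇒ R0 xor R0 ⇒ R0 xor R0 xor R0 ⇒ t xor R0 xor R0 ⇒ t xor t xor R0 ⇒ t xor t xor t

Two distinct leftmost derivations for the same string.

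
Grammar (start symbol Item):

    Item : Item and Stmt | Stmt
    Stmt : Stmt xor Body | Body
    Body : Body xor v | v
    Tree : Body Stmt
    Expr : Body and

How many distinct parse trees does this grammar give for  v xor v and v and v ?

2

Parse trees for v xor v and v and v:
  [Item [Item [Item [Stmt [Stmt [Body v]] xor [Body v]]] and [Stmt [Body v]]] and [Stmt [Body v]]]
  [Item [Item [Item [Stmt [Body [Body v] xor v]]] and [Stmt [Body v]]] and [Stmt [Body v]]]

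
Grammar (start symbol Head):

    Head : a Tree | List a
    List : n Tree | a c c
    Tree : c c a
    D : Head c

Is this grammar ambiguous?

Witness: a c c a

Derivation 1: Head ⇒ a Tree ⇒ a c c a
Derivation 2: Head ⇒ List a ⇒ a c c a

Two distinct leftmost derivations for the same string.

Ambiguous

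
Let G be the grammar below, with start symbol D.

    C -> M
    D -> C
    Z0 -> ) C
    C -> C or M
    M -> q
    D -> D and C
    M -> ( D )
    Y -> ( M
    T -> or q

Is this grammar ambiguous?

(Y, Z0, T are unreachable from D, so their rules don't affect L(D).) This is a standard precedence ladder (D over C over M), with each level left-recursive on its own operator ('and' at D, 'or' at C). That structure is LR(1), hence unambiguous.

Unambiguous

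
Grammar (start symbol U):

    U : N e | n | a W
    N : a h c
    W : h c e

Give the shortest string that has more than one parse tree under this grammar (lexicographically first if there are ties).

length 1: no string has ≥2 trees
length 4: a h c e has 2 parse trees

Two derivations of a h c e:
  U ⇒ N e ⇒ a h c e
  U ⇒ a W ⇒ a h c e

a h c e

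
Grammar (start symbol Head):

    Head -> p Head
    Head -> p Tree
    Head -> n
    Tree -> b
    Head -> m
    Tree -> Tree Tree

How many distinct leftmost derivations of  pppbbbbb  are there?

Parse trees for pppbbbbb (showing first 6 of 14):
  [Head p [Head p [Head p [Tree [Tree b] [Tree [Tree b] [Tree [Tree b] [Tree [Tree b] [Tree b]]]]]]]]
  [Head p [Head p [Head p [Tree [Tree b] [Tree [Tree b] [Tree [Tree [Tree b] [Tree b]] [Tree b]]]]]]]
  [Head p [Head p [Head p [Tree [Tree b] [Tree [Tree [Tree b] [Tree b]] [Tree [Tree b] [Tree b]]]]]]]
  [Head p [Head p [Head p [Tree [Tree b] [Tree [Tree [Tree b] [Tree [Tree b] [Tree b]]] [Tree b]]]]]]
  [Head p [Head p [Head p [Tree [Tree b] [Tree [Tree [Tree [Tree b] [Tree b]] [Tree b]] [Tree b]]]]]]
  [Head p [Head p [Head p [Tree [Tree [Tree b] [Tree b]] [Tree [Tree b] [Tree [Tree b] [Tree b]]]]]]]

14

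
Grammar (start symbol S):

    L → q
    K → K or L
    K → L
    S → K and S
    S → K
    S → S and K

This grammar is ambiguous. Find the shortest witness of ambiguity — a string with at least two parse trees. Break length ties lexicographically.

q and q

length 1: no string has ≥2 trees
length 3: q and q has 2 parse trees

Two derivations of q and q:
  S ⇒ K and S ⇒ L and S ⇒ q and S ⇒ q and K ⇒ q and L ⇒ q and q
  S ⇒ S and K ⇒ K and K ⇒ L and K ⇒ q and K ⇒ q and L ⇒ q and q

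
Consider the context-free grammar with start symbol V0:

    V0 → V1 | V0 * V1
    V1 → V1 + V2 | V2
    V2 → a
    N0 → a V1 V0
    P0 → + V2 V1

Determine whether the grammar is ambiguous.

(N0, P0 are unreachable from V0, so their rules don't affect L(V0).) This is a standard precedence ladder (V0 over V1 over V2), with each level left-recursive on its own operator ('*' at V0, '+' at V1). That structure is LR(1), hence unambiguous.

Unambiguous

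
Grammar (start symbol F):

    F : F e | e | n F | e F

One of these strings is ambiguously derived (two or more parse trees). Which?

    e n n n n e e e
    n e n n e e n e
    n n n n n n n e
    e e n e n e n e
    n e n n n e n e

e n n n n e e e: 29 trees
n e n n e e n e: 1 tree
n n n n n n n e: 1 tree
e e n e n e n e: 1 tree
n e n n n e n e: 1 tree

e n n n n e e e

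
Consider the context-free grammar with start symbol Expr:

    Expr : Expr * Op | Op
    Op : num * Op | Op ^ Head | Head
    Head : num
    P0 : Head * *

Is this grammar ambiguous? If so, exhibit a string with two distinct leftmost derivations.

Witness: num * num

Derivation 1: Expr ⇒ Expr * Op ⇒ Op * Op ⇒ Head * Op ⇒ num * Op ⇒ num * Head ⇒ num * num
Derivation 2: Expr ⇒ Op ⇒ num * Op ⇒ num * Head ⇒ num * num

Two distinct leftmost derivations for the same string.

Ambiguous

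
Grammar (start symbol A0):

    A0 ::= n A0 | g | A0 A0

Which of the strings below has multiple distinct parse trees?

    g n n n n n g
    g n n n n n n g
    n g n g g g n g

n g n g g g n g

g n n n n n g: 1 tree
g n n n n n n g: 1 tree
n g n g g g n g: 76 trees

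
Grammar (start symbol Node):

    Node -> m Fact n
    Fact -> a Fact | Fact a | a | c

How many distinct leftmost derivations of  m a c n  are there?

Parse trees for m a c n:
  [Node m [Fact a [Fact c]] n]

1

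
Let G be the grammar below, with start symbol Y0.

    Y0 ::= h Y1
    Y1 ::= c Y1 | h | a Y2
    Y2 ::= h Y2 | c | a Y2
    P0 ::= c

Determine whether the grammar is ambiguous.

Only Y0, Y1, Y2 are reachable from Y0; ignoring the rest: Each reachable nonterminal has at most one production per leading terminal, and all productions are right-linear; the derivation is determined token-by-token.

Unambiguous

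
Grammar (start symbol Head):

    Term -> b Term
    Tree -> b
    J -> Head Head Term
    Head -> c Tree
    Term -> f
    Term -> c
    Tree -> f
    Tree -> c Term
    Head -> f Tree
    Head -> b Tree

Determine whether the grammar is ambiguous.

Unambiguous

Only Head, Tree, Term are reachable from Head; ignoring the rest: The reachable rules are right-linear with at most one rule per (nonterminal, next-terminal) pair. Each input token forces the next rule, so parsing is deterministic.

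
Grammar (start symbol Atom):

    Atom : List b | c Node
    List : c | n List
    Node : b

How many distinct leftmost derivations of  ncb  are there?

1

Parse trees for ncb:
  [Atom [List n [List c]] b]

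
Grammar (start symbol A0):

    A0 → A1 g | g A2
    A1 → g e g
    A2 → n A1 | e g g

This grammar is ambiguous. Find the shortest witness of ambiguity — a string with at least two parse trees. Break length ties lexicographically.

g e g g

length 4: g e g g has 2 parse trees

Two derivations of g e g g:
  A0 ⇒ A1 g ⇒ g e g g
  A0 ⇒ g A2 ⇒ g e g g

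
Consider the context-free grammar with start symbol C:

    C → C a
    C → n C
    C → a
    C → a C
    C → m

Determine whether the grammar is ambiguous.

Ambiguous

Witness: a a

Derivation 1: C ⇒ C a ⇒ a a
Derivation 2: C ⇒ a C ⇒ a a

Two distinct leftmost derivations for the same string.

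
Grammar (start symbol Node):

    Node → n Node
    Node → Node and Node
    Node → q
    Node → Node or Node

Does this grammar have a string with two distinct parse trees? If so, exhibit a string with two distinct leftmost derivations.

Witness: n q and q

Derivation 1: Node ⇒ n Node ⇒ n Node and Node ⇒ n q and Node ⇒ n q and q
Derivation 2: Node ⇒ Node and Node ⇒ n Node and Node ⇒ n q and Node ⇒ n q and q

Two distinct leftmost derivations for the same string.

Ambiguous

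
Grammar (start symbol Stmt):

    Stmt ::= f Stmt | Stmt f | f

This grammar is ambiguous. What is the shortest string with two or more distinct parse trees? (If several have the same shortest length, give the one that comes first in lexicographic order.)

length 1: no string has ≥2 trees
length 2: f f has 2 parse trees

Two derivations of f f:
  Stmt ⇒ f Stmt ⇒ f f
  Stmt ⇒ Stmt f ⇒ f f

f f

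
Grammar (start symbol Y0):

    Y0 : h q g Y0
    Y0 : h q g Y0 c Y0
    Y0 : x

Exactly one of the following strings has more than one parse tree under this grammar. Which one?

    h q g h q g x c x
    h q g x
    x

h q g h q g x c x

h q g h q g x c x: 2 trees
h q g x: 1 tree
x: 1 tree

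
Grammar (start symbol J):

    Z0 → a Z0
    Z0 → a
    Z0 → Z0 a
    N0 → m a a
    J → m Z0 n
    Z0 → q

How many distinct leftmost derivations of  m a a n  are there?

Parse trees for m a a n:
  [J m [Z0 a [Z0 a]] n]
  [J m [Z0 [Z0 a] a] n]

2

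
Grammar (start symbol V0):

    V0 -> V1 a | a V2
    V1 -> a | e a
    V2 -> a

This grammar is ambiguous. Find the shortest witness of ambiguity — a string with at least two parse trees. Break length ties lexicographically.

a a

length 2: a a has 2 parse trees

Two derivations of a a:
  V0 ⇒ V1 a ⇒ a a
  V0 ⇒ a V2 ⇒ a a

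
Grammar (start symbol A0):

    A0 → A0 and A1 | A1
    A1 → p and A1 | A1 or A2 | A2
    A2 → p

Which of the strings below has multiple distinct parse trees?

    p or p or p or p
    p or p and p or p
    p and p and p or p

p and p and p or p

p or p or p or p: 1 tree
p or p and p or p: 1 tree
p and p and p or p: 7 trees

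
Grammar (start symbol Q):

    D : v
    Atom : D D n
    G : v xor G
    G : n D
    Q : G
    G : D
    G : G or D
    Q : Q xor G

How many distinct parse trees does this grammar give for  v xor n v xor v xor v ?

4

Parse trees for v xor n v xor v xor v:
  [Q [Q [G v xor [G n [D v]]]] xor [G v xor [G [D v]]]]
  [Q [Q [Q [G [D v]]] xor [G n [D v]]] xor [G v xor [G [D v]]]]
  [Q [Q [Q [G v xor [G n [D v]]]] xor [G [D v]]] xor [G [D v]]]
  [Q [Q [Q [Q [G [D v]]] xor [G n [D v]]] xor [G [D v]]] xor [G [D v]]]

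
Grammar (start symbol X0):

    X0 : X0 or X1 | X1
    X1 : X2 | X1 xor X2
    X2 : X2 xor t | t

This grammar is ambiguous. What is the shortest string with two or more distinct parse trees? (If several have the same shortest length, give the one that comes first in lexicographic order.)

t xor t

length 1: no string has ≥2 trees
length 3: t xor t has 2 parse trees

Two derivations of t xor t:
  X0 ⇒ X1 ⇒ X2 ⇒ X2 xor t ⇒ t xor t
  X0 ⇒ X1 ⇒ X1 xor X2 ⇒ X2 xor X2 ⇒ t xor X2 ⇒ t xor t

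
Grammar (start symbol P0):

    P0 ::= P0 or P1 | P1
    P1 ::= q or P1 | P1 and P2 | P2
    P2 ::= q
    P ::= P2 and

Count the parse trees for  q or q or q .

Parse trees for q or q or q:
  [P0 [P0 [P1 [P2 q]]] or [P1 q or [P1 [P2 q]]]]
  [P0 [P0 [P0 [P1 [P2 q]]] or [P1 [P2 q]]] or [P1 [P2 q]]]
  [P0 [P0 [P1 q or [P1 [P2 q]]]] or [P1 [P2 q]]]
  [P0 [P1 q or [P1 q or [P1 [P2 q]]]]]

4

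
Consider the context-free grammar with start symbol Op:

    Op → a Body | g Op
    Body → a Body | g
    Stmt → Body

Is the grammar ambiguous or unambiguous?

(Stmt is unreachable from Op, so its rules don't affect L(Op).) Each reachable nonterminal has at most one production per leading terminal, and all productions are right-linear; the derivation is determined token-by-token.

Unambiguous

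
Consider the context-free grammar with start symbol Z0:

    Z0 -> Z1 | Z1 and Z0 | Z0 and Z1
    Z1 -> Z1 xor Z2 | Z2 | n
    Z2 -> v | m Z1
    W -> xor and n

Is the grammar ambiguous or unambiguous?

Ambiguous

Witness: n and n

Derivation 1: Z0 ⇒ Z1 and Z0 ⇒ n and Z0 ⇒ n and Z1 ⇒ n and n
Derivation 2: Z0 ⇒ Z0 and Z1 ⇒ Z1 and Z1 ⇒ n and Z1 ⇒ n and n

Two distinct leftmost derivations for the same string.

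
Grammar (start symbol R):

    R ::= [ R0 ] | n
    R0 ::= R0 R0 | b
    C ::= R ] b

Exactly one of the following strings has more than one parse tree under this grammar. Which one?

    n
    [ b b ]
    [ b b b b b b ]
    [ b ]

n: 1 tree
[ b b ]: 1 tree
[ b b b b b b ]: 42 trees
[ b ]: 1 tree

[ b b b b b b ]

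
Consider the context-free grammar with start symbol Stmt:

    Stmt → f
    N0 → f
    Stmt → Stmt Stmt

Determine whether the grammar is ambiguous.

Witness: f f f

Derivation 1: Stmt ⇒ Stmt Stmt ⇒ f Stmt ⇒ f Stmt Stmt ⇒ f f Stmt ⇒ f f f
Derivation 2: Stmt ⇒ Stmt Stmt ⇒ Stmt Stmt Stmt ⇒ f Stmt Stmt ⇒ f f Stmt ⇒ f f f

Two distinct leftmost derivations for the same string.

Ambiguous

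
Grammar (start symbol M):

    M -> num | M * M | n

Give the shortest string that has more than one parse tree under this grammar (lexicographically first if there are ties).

length 1: no string has ≥2 trees
length 3: no string has ≥2 trees
length 5: n * n * n has 2 parse trees

Two derivations of n * n * n:
  M ⇒ M * M ⇒ M * M * M ⇒ n * M * M ⇒ n * n * M ⇒ n * n * n
  M ⇒ M * M ⇒ n * M ⇒ n * M * M ⇒ n * n * M ⇒ n * n * n

n * n * n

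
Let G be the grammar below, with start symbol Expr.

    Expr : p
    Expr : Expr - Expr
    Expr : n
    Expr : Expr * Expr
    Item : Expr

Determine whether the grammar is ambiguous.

Witness: n * n * n

Derivation 1: Expr ⇒ Expr * Expr ⇒ n * Expr ⇒ n * Expr * Expr ⇒ n * n * Expr ⇒ n * n * n
Derivation 2: Expr ⇒ Expr * Expr ⇒ Expr * Expr * Expr ⇒ n * Expr * Expr ⇒ n * n * Expr ⇒ n * n * n

Two distinct leftmost derivations for the same string.

Ambiguous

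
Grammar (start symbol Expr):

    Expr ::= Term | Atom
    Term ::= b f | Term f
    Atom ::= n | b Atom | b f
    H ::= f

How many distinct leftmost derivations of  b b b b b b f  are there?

Parse trees for b b b b b b f:
  [Expr [Atom b [Atom b [Atom b [Atom b [Atom b [Atom b f]]]]]]]

1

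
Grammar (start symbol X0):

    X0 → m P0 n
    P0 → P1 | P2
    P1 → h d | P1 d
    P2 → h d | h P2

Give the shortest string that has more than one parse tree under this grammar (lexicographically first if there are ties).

m h d n

length 4: m h d n has 2 parse trees

Two derivations of m h d n:
  X0 ⇒ m P0 n ⇒ m P1 n ⇒ m h d n
  X0 ⇒ m P0 n ⇒ m P2 n ⇒ m h d n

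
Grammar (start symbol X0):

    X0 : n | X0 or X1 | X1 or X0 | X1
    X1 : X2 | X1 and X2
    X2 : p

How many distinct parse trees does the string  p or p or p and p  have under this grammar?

Parse trees for p or p or p and p:
  [X0 [X0 [X0 [X1 [X2 p]]] or [X1 [X2 p]]] or [X1 [X1 [X2 p]] and [X2 p]]]
  [X0 [X0 [X1 [X2 p]] or [X0 [X1 [X2 p]]]] or [X1 [X1 [X2 p]] and [X2 p]]]
  [X0 [X1 [X2 p]] or [X0 [X0 [X1 [X2 p]]] or [X1 [X1 [X2 p]] and [X2 p]]]]
  [X0 [X1 [X2 p]] or [X0 [X1 [X2 p]] or [X0 [X1 [X1 [X2 p]] and [X2 p]]]]]

4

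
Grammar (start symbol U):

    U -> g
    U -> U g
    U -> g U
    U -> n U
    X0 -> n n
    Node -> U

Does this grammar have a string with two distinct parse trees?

Ambiguous

Witness: g g

Derivation 1: U ⇒ U g ⇒ g g
Derivation 2: U ⇒ g U ⇒ g g

Two distinct leftmost derivations for the same string.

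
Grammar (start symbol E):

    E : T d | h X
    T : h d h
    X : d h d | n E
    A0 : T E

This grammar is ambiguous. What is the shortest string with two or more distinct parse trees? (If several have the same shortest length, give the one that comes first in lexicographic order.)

length 4: h d h d has 2 parse trees

Two derivations of h d h d:
  E ⇒ T d ⇒ h d h d
  E ⇒ h X ⇒ h d h d

h d h d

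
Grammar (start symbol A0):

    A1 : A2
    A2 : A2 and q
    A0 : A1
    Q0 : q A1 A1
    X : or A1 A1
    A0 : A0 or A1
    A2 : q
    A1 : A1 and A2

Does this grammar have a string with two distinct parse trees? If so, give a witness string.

Witness: q and q

Derivation 1: A0 ⇒ A1 ⇒ A2 ⇒ A2 and q ⇒ q and q
Derivation 2: A0 ⇒ A1 ⇒ A1 and A2 ⇒ A2 and A2 ⇒ q and A2 ⇒ q and q

Two distinct leftmost derivations for the same string.

Ambiguous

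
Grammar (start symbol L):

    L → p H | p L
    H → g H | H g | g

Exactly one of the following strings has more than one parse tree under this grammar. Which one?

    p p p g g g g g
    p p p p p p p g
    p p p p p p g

p p p g g g g g

p p p g g g g g: 16 trees
p p p p p p p g: 1 tree
p p p p p p g: 1 tree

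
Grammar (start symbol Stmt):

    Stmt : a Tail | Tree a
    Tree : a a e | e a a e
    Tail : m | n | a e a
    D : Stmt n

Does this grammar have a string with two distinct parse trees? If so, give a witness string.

Ambiguous

Witness: a a e a

Derivation 1: Stmt ⇒ a Tail ⇒ a a e a
Derivation 2: Stmt ⇒ Tree a ⇒ a a e a

Two distinct leftmost derivations for the same string.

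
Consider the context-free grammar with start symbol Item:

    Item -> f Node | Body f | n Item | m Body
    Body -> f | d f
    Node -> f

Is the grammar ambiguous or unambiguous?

Witness: f f

Derivation 1: Item ⇒ f Node ⇒ f f
Derivation 2: Item ⇒ Body f ⇒ f f

Two distinct leftmost derivations for the same string.

Ambiguous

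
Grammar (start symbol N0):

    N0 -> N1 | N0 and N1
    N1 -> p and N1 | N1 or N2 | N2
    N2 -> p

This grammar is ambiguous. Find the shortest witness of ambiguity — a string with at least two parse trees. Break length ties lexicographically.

length 1: no string has ≥2 trees
length 3: p and p has 2 parse trees

Two derivations of p and p:
  N0 ⇒ N1 ⇒ p and N1 ⇒ p and N2 ⇒ p and p
  N0 ⇒ N0 and N1 ⇒ N1 and N1 ⇒ N2 and N1 ⇒ p and N1 ⇒ p and N2 ⇒ p and p

p and p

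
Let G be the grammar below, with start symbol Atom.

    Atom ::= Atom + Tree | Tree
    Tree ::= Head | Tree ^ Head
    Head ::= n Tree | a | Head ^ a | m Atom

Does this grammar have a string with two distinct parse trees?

Witness: a ^ a

Derivation 1: Atom ⇒ Tree ⇒ Head ⇒ Head ^ a ⇒ a ^ a
Derivation 2: Atom ⇒ Tree ⇒ Tree ^ Head ⇒ Head ^ Head ⇒ a ^ Head ⇒ a ^ a

Two distinct leftmost derivations for the same string.

Ambiguous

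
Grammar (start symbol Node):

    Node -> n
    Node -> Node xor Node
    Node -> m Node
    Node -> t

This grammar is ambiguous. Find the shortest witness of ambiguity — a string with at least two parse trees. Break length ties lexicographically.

m n xor n

length 1: no string has ≥2 trees
length 2: no string has ≥2 trees
length 3: no string has ≥2 trees
length 4: m n xor n has 2 parse trees

Two derivations of m n xor n:
  Node ⇒ Node xor Node ⇒ m Node xor Node ⇒ m n xor Node ⇒ m n xor n
  Node ⇒ m Node ⇒ m Node xor Node ⇒ m n xor Node ⇒ m n xor n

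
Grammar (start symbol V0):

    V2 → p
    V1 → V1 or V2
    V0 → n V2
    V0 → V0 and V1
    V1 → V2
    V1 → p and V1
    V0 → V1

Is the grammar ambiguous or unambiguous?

Ambiguous

Witness: p and p

Derivation 1: V0 ⇒ V0 and V1 ⇒ V1 and V1 ⇒ V2 and V1 ⇒ p and V1 ⇒ p and V2 ⇒ p and p
Derivation 2: V0 ⇒ V1 ⇒ p and V1 ⇒ p and V2 ⇒ p and p

Two distinct leftmost derivations for the same string.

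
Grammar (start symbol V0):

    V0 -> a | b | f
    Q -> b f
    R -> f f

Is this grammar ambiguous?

(Q, R are unreachable from V0, so their rules don't affect L(V0).) Each reachable nonterminal has at most one production per leading terminal, and all productions are right-linear; the derivation is determined token-by-token.

Unambiguous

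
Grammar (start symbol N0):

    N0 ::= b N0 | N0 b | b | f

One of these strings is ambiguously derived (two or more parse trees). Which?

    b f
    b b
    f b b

b b

b f: 1 tree
b b: 2 trees
f b b: 1 tree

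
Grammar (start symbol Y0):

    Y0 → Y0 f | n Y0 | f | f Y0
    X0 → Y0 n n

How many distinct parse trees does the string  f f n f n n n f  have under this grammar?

Parse trees for f f n f n n n f:
  [Y0 f [Y0 f [Y0 n [Y0 f [Y0 n [Y0 n [Y0 n [Y0 f]]]]]]]]

1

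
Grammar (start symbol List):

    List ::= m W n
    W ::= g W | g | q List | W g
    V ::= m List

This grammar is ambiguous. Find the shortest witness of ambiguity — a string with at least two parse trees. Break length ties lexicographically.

length 3: no string has ≥2 trees
length 4: m g g n has 2 parse trees

Two derivations of m g g n:
  List ⇒ m W n ⇒ m g W n ⇒ m g g n
  List ⇒ m W n ⇒ m W g n ⇒ m g g n

m g g n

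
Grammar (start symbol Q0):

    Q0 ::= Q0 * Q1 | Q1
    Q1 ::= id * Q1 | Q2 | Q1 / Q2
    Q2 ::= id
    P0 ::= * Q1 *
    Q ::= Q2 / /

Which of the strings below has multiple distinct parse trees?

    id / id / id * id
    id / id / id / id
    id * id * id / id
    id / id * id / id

id / id / id * id: 1 tree
id / id / id / id: 1 tree
id * id * id / id: 7 trees
id / id * id / id: 1 tree

id * id * id / id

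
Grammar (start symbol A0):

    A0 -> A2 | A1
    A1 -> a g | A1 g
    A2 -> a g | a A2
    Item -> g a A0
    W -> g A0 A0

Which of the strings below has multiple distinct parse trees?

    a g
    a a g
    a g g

a g

a g: 2 trees
a a g: 1 tree
a g g: 1 tree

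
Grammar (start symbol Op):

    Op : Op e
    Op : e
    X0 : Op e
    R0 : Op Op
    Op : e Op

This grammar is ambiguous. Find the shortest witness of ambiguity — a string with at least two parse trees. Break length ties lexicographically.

e e

length 1: no string has ≥2 trees
length 2: e e has 2 parse trees

Two derivations of e e:
  Op ⇒ Op e ⇒ e e
  Op ⇒ e Op ⇒ e e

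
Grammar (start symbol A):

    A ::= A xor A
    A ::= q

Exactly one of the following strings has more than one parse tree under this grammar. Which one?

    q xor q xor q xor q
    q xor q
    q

q xor q xor q xor q

q xor q xor q xor q: 5 trees
q xor q: 1 tree
q: 1 tree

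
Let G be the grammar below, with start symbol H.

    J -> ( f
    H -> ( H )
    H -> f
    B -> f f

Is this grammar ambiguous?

Unambiguous

Only H is reachable from H; ignoring the rest: L(H) is { openⁿ atom closeⁿ : n ≥ 0 }. The bracket depth fixes n, and the derivation is forced at every step.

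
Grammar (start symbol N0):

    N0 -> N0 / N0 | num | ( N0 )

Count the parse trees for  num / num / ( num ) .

2

Parse trees for num / num / ( num ):
  [N0 [N0 num] / [N0 [N0 num] / [N0 ( [N0 num] )]]]
  [N0 [N0 [N0 num] / [N0 num]] / [N0 ( [N0 num] )]]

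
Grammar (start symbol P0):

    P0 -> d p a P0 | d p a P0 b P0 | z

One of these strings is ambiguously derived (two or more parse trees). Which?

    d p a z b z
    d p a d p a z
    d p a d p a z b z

d p a z b z: 1 tree
d p a d p a z: 1 tree
d p a d p a z b z: 2 trees

d p a d p a z b z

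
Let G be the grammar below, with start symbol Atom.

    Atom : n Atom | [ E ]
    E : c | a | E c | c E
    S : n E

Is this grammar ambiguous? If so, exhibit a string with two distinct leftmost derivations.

Ambiguous

Witness: [ c c ]

Derivation 1: Atom ⇒ [ E ] ⇒ [ E c ] ⇒ [ c c ]
Derivation 2: Atom ⇒ [ E ] ⇒ [ c E ] ⇒ [ c c ]

Two distinct leftmost derivations for the same string.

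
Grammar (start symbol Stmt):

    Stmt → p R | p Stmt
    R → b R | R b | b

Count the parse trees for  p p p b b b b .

Parse trees for p p p b b b b:
  [Stmt p [Stmt p [Stmt p [R b [R b [R b [R b]]]]]]]
  [Stmt p [Stmt p [Stmt p [R b [R b [R [R b] b]]]]]]
  [Stmt p [Stmt p [Stmt p [R b [R [R b [R b]] b]]]]]
  [Stmt p [Stmt p [Stmt p [R b [R [R [R b] b] b]]]]]
  [Stmt p [Stmt p [Stmt p [R [R b [R b [R b]]] b]]]]
  [Stmt p [Stmt p [Stmt p [R [R b [R [R b] b]] b]]]]
  [Stmt p [Stmt p [Stmt p [R [R [R b [R b]] b] b]]]]
  [Stmt p [Stmt p [Stmt p [R [R [R [R b] b] b] b]]]]

8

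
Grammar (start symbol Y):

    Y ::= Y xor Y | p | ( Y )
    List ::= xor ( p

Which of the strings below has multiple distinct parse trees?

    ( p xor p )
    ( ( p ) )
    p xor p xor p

p xor p xor p

( p xor p ): 1 tree
( ( p ) ): 1 tree
p xor p xor p: 2 trees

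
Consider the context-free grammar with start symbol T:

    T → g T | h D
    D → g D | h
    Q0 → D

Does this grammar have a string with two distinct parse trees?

Unambiguous

(Q0 is unreachable from T, so its rules don't affect L(T).) The reachable rules are right-linear with at most one rule per (nonterminal, next-terminal) pair. Each input token forces the next rule, so parsing is deterministic.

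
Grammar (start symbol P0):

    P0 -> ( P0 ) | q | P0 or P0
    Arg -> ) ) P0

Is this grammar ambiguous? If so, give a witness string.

Ambiguous

Witness: q or q or q

Derivation 1: P0 ⇒ P0 or P0 ⇒ q or P0 ⇒ q or P0 or P0 ⇒ q or q or P0 ⇒ q or q or q
Derivation 2: P0 ⇒ P0 or P0 ⇒ P0 or P0 or P0 ⇒ q or P0 or P0 ⇒ q or q or P0 ⇒ q or q or q

Two distinct leftmost derivations for the same string.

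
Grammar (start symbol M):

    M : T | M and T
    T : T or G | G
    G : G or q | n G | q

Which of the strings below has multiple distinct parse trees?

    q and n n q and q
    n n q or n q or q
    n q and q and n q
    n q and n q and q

n n q or n q or q

q and n n q and q: 1 tree
n n q or n q or q: 3 trees
n q and q and n q: 1 tree
n q and n q and q: 1 tree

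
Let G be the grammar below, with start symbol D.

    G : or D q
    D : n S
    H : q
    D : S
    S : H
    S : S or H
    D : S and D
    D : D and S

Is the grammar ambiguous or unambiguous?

Ambiguous

Witness: q and q

Derivation 1: D ⇒ S and D ⇒ H and D ⇒ q and D ⇒ q and S ⇒ q and H ⇒ q and q
Derivation 2: D ⇒ D and S ⇒ S and S ⇒ H and S ⇒ q and S ⇒ q and H ⇒ q and q

Two distinct leftmost derivations for the same string.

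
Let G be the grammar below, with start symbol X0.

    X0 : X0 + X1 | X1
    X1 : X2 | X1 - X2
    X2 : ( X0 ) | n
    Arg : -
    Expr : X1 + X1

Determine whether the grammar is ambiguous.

Only X0, X1, X2 are reachable from X0; ignoring the rest: X0 → X0 + X1 | X1  ;  X1 → X1 - X2 | X2  — a left-associative chain with X2 at the bottom. Each string factors uniquely by precedence.

Unambiguous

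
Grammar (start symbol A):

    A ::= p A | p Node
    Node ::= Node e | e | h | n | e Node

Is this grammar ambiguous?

Ambiguous

Witness: p e e

Derivation 1: A ⇒ p Node ⇒ p Node e ⇒ p e e
Derivation 2: A ⇒ p Node ⇒ p e Node ⇒ p e e

Two distinct leftmost derivations for the same string.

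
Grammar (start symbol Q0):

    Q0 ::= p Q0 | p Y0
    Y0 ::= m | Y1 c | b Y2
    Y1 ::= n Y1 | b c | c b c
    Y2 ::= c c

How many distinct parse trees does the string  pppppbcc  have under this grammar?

Parse trees for pppppbcc:
  [Q0 p [Q0 p [Q0 p [Q0 p [Q0 p [Y0 [Y1 b c] c]]]]]]
  [Q0 p [Q0 p [Q0 p [Q0 p [Q0 p [Y0 b [Y2 c c]]]]]]]

2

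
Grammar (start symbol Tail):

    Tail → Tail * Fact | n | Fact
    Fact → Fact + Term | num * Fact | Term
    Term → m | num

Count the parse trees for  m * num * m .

2

Parse trees for m * num * m:
  [Tail [Tail [Fact [Term m]]] * [Fact num * [Fact [Term m]]]]
  [Tail [Tail [Tail [Fact [Term m]]] * [Fact [Term num]]] * [Fact [Term m]]]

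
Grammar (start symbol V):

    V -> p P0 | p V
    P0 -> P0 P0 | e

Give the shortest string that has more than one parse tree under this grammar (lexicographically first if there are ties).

length 2: no string has ≥2 trees
length 3: no string has ≥2 trees
length 4: p e e e has 2 parse trees

Two derivations of p e e e:
  V ⇒ p P0 ⇒ p P0 P0 ⇒ p P0 P0 P0 ⇒ p e P0 P0 ⇒ p e e P0 ⇒ p e e e
  V ⇒ p P0 ⇒ p P0 P0 ⇒ p e P0 ⇒ p e P0 P0 ⇒ p e e P0 ⇒ p e e e

p e e e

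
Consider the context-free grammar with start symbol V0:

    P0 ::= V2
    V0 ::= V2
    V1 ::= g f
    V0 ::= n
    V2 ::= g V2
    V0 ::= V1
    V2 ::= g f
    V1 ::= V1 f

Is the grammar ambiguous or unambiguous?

Witness: g f

Derivation 1: V0 ⇒ V2 ⇒ g f
Derivation 2: V0 ⇒ V1 ⇒ g f

Two distinct leftmost derivations for the same string.

Ambiguous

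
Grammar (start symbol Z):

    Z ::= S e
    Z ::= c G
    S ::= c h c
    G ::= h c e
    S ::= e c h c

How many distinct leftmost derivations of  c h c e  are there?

Parse trees for c h c e:
  [Z [S c h c] e]
  [Z c [G h c e]]

2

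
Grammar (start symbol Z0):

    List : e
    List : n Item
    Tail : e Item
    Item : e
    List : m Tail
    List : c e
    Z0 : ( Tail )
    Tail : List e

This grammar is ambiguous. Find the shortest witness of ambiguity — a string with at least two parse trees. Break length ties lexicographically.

( e e )

length 4: ( e e ) has 2 parse trees

Two derivations of ( e e ):
  Z0 ⇒ ( Tail ) ⇒ ( e Item ) ⇒ ( e e )
  Z0 ⇒ ( Tail ) ⇒ ( List e ) ⇒ ( e e )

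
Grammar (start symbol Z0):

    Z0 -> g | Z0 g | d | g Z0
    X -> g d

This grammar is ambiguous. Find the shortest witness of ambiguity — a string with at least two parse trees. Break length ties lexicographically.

g g

length 1: no string has ≥2 trees
length 2: g g has 2 parse trees

Two derivations of g g:
  Z0 ⇒ Z0 g ⇒ g g
  Z0 ⇒ g Z0 ⇒ g g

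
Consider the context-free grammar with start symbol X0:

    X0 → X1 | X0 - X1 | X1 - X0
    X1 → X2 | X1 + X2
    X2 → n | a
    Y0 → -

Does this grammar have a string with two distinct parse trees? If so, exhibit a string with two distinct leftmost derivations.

Ambiguous

Witness: a - a

Derivation 1: X0 ⇒ X0 - X1 ⇒ X1 - X1 ⇒ X2 - X1 ⇒ a - X1 ⇒ a - X2 ⇒ a - a
Derivation 2: X0 ⇒ X1 - X0 ⇒ X2 - X0 ⇒ a - X0 ⇒ a - X1 ⇒ a - X2 ⇒ a - a

Two distinct leftmost derivations for the same string.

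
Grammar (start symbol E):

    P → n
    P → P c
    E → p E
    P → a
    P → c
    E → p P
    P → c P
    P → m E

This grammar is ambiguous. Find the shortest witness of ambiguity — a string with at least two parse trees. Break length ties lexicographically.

p c c

length 2: no string has ≥2 trees
length 3: p c c has 2 parse trees

Two derivations of p c c:
  E ⇒ p P ⇒ p P c ⇒ p c c
  E ⇒ p P ⇒ p c P ⇒ p c c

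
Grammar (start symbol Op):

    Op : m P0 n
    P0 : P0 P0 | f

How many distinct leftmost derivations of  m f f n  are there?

1

Parse trees for m f f n:
  [Op m [P0 [P0 f] [P0 f]] n]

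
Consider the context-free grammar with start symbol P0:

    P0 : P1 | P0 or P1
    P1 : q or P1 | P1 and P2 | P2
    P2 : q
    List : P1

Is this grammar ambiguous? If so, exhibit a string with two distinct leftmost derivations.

Witness: q or q

Derivation 1: P0 ⇒ P1 ⇒ q or P1 ⇒ q or P2 ⇒ q or q
Derivation 2: P0 ⇒ P0 or P1 ⇒ P1 or P1 ⇒ P2 or P1 ⇒ q or P1 ⇒ q or P2 ⇒ q or q

Two distinct leftmost derivations for the same string.

Ambiguous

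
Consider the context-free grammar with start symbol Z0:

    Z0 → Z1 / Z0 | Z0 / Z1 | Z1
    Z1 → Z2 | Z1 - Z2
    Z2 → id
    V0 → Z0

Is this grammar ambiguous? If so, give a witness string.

Witness: id / id

Derivation 1: Z0 ⇒ Z1 / Z0 ⇒ Z2 / Z0 ⇒ id / Z0 ⇒ id / Z1 ⇒ id / Z2 ⇒ id / id
Derivation 2: Z0 ⇒ Z0 / Z1 ⇒ Z1 / Z1 ⇒ Z2 / Z1 ⇒ id / Z1 ⇒ id / Z2 ⇒ id / id

Two distinct leftmost derivations for the same string.

Ambiguous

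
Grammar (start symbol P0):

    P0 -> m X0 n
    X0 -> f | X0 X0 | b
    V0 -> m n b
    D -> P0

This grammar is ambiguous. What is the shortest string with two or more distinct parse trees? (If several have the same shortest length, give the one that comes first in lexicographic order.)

m b b b n

length 3: no string has ≥2 trees
length 4: no string has ≥2 trees
length 5: m b b b n has 2 parse trees

Two derivations of m b b b n:
  P0 ⇒ m X0 n ⇒ m X0 X0 n ⇒ m X0 X0 X0 n ⇒ m b X0 X0 n ⇒ m b b X0 n ⇒ m b b b n
  P0 ⇒ m X0 n ⇒ m X0 X0 n ⇒ m b X0 n ⇒ m b X0 X0 n ⇒ m b b X0 n ⇒ m b b b n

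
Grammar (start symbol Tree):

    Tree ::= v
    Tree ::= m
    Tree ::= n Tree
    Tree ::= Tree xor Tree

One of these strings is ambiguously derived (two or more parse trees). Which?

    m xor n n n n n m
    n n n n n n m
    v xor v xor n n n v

m xor n n n n n m: 1 tree
n n n n n n m: 1 tree
v xor v xor n n n v: 2 trees

v xor v xor n n n v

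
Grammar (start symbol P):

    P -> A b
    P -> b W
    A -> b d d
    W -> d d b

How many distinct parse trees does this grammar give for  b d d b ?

Parse trees for b d d b:
  [P [A b d d] b]
  [P b [W d d b]]

2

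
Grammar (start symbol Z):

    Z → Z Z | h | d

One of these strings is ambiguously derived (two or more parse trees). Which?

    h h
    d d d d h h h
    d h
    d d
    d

d d d d h h h

h h: 1 tree
d d d d h h h: 132 trees
d h: 1 tree
d d: 1 tree
d: 1 tree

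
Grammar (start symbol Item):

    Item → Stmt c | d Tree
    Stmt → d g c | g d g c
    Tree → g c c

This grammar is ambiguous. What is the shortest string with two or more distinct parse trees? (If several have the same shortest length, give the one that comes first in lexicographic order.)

length 4: d g c c has 2 parse trees

Two derivations of d g c c:
  Item ⇒ Stmt c ⇒ d g c c
  Item ⇒ d Tree ⇒ d g c c

d g c c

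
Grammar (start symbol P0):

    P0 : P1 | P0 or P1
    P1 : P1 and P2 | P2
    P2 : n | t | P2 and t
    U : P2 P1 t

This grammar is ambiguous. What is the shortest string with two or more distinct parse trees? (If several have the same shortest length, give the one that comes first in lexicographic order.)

n and t

length 1: no string has ≥2 trees
length 3: n and t has 2 parse trees

Two derivations of n and t:
  P0 ⇒ P1 ⇒ P1 and P2 ⇒ P2 and P2 ⇒ n and P2 ⇒ n and t
  P0 ⇒ P1 ⇒ P2 ⇒ P2 and t ⇒ n and t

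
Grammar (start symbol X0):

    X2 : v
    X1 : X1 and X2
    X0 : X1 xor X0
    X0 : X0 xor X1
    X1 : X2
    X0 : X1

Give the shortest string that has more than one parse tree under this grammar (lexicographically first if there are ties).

v xor v

length 1: no string has ≥2 trees
length 3: v xor v has 2 parse trees

Two derivations of v xor v:
  X0 ⇒ X1 xor X0 ⇒ X2 xor X0 ⇒ v xor X0 ⇒ v xor X1 ⇒ v xor X2 ⇒ v xor v
  X0 ⇒ X0 xor X1 ⇒ X1 xor X1 ⇒ X2 xor X1 ⇒ v xor X1 ⇒ v xor X2 ⇒ v xor v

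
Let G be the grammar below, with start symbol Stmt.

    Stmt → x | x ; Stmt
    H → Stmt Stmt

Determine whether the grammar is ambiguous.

Unambiguous

(H is unreachable from Stmt, so its rules don't affect L(Stmt).) The reachable grammar is A → atom sep A | atom. Each atom is followed by either the separator (recurse) or end-of-string (stop) — no choice point.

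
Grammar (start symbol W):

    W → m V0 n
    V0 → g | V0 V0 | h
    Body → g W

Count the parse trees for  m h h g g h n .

Parse trees for m h h g g h n (showing first 6 of 14):
  [W m [V0 [V0 h] [V0 [V0 h] [V0 [V0 g] [V0 [V0 g] [V0 h]]]]] n]
  [W m [V0 [V0 h] [V0 [V0 h] [V0 [V0 [V0 g] [V0 g]] [V0 h]]]] n]
  [W m [V0 [V0 h] [V0 [V0 [V0 h] [V0 g]] [V0 [V0 g] [V0 h]]]] n]
  [W m [V0 [V0 h] [V0 [V0 [V0 h] [V0 [V0 g] [V0 g]]] [V0 h]]] n]
  [W m [V0 [V0 h] [V0 [V0 [V0 [V0 h] [V0 g]] [V0 g]] [V0 h]]] n]
  [W m [V0 [V0 [V0 h] [V0 h]] [V0 [V0 g] [V0 [V0 g] [V0 h]]]] n]

14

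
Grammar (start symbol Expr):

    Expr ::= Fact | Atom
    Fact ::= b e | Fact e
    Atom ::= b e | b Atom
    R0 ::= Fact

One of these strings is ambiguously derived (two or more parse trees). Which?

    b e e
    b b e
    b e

b e e: 1 tree
b b e: 1 tree
b e: 2 trees

b e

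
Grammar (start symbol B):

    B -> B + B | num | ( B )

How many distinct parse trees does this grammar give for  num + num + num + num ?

Parse trees for num + num + num + num:
  [B [B num] + [B [B num] + [B [B num] + [B num]]]]
  [B [B num] + [B [B [B num] + [B num]] + [B num]]]
  [B [B [B num] + [B num]] + [B [B num] + [B num]]]
  [B [B [B num] + [B [B num] + [B num]]] + [B num]]
  [B [B [B [B num] + [B num]] + [B num]] + [B num]]

5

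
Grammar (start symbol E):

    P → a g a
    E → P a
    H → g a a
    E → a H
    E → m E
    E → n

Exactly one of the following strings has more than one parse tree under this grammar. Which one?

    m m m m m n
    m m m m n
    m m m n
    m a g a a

m m m m m n: 1 tree
m m m m n: 1 tree
m m m n: 1 tree
m a g a a: 2 trees

m a g a a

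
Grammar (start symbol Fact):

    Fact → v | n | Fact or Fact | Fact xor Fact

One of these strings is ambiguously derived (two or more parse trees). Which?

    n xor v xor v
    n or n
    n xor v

n xor v xor v

n xor v xor v: 2 trees
n or n: 1 tree
n xor v: 1 tree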